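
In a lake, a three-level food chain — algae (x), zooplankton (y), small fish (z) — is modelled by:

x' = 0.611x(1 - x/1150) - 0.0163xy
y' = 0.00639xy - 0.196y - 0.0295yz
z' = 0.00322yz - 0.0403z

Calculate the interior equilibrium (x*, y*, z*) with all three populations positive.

x* ≈ 766, y* ≈ 12.5, z* ≈ 159

From dz/dt = 0: 0.00322y* = 0.0403, so y* = 12.5.
From dx/dt = 0: 0.611(1 - x*/1150) = 0.0163·12.5, giving x* = 1150·(1 - 0.334) = 766.
From dy/dt = 0: 0.00639·766 - 0.196 = 0.0295z*, so z* = 4.7/0.0295 = 159.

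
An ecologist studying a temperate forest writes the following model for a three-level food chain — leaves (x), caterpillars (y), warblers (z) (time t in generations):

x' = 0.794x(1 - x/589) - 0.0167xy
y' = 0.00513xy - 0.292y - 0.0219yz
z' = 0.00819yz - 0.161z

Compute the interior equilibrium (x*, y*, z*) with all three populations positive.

From dz/dt = 0: 0.00819y* = 0.161, so y* = 19.7.
From dx/dt = 0: 0.794(1 - x*/589) = 0.0167·19.7, giving x* = 589·(1 - 0.413) = 345.
From dy/dt = 0: 0.00513·345 - 0.292 = 0.0219z*, so z* = 1.48/0.0219 = 67.6.

x* ≈ 345, y* ≈ 19.7, z* ≈ 67.6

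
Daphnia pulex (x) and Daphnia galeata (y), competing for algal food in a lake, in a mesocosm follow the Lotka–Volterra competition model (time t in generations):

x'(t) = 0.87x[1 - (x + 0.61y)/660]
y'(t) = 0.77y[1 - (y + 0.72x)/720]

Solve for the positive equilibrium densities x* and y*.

Setting both brackets to zero gives the nullclines x + 0.61y = 660 and 0.72x + y = 720.
Substituting y = 720 - 0.72x into the first: x(1 - 0.61·0.72) = 660 - 0.61·720.
So x* = 221/0.561 = 394, and then y* = 720 - 0.72·394 = 437.

x* ≈ 394, y* ≈ 437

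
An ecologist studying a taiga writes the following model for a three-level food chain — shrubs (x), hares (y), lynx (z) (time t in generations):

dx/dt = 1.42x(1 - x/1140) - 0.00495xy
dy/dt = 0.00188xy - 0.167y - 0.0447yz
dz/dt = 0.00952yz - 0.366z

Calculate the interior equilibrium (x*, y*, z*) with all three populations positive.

From dz/dt = 0: 0.00952y* = 0.366, so y* = 38.4.
From dx/dt = 0: 1.42(1 - x*/1140) = 0.00495·38.4, giving x* = 1140·(1 - 0.134) = 987.
From dy/dt = 0: 0.00188·987 - 0.167 = 0.0447z*, so z* = 1.69/0.0447 = 37.8.

x* ≈ 987, y* ≈ 38.4, z* ≈ 37.8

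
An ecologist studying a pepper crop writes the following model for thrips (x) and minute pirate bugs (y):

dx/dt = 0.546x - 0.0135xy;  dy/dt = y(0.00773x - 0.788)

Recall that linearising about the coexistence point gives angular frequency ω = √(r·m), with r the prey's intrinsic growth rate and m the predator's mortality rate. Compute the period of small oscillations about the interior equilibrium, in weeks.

T ≈ 9.58 weeks

Here r = 0.546 and m = 0.788, so r·m = 0.43.
ω = √0.43 = 0.656 per week, hence T = 2π/ω ≈ 9.58 weeks.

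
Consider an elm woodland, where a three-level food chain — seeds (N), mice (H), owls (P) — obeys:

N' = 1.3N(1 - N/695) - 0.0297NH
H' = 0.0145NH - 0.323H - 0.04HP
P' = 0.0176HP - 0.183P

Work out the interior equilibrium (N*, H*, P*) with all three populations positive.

From dP/dt = 0: 0.0176H* = 0.183, so H* = 10.4.
From dN/dt = 0: 1.3(1 - N*/695) = 0.0297·10.4, giving N* = 695·(1 - 0.238) = 530.
From dH/dt = 0: 0.0145·530 - 0.323 = 0.04P*, so P* = 7.36/0.04 = 184.

N* ≈ 530, H* ≈ 10.4, P* ≈ 184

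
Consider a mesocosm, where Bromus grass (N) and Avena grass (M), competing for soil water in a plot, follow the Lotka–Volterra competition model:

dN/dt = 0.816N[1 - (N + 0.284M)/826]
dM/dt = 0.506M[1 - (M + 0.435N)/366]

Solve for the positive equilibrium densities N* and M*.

N* ≈ 824, M* ≈ 7.63

Setting both brackets to zero gives the nullclines N + 0.284M = 826 and 0.435N + M = 366.
Substituting M = 366 - 0.435N into the first: N(1 - 0.284·0.435) = 826 - 0.284·366.
So N* = 722/0.876 = 824, and then M* = 366 - 0.435·824 = 7.63.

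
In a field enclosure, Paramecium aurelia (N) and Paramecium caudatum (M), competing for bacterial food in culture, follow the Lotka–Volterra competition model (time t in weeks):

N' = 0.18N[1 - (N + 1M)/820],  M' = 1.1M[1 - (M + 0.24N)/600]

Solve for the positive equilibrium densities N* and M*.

N* ≈ 289, M* ≈ 531

Setting both brackets to zero gives the nullclines N + 1M = 820 and 0.24N + M = 600.
Substituting M = 600 - 0.24N into the first: N(1 - 1·0.24) = 820 - 1·600.
So N* = 220/0.76 = 289, and then M* = 600 - 0.24·289 = 531.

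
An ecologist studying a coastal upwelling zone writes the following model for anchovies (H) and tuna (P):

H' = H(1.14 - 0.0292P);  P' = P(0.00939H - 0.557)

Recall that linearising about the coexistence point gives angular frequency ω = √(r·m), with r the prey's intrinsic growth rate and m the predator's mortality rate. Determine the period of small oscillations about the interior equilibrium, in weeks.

Here r = 1.14 and m = 0.557, so r·m = 0.635.
ω = √0.635 = 0.797 per week, hence T = 2π/ω ≈ 7.88 weeks.

T ≈ 7.88 weeks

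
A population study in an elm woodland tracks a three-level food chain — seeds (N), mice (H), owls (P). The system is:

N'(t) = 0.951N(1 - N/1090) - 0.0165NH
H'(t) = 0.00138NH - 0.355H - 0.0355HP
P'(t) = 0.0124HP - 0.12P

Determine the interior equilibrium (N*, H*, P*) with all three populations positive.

N* ≈ 907, H* ≈ 9.68, P* ≈ 25.3

From dP/dt = 0: 0.0124H* = 0.12, so H* = 9.68.
From dN/dt = 0: 0.951(1 - N*/1090) = 0.0165·9.68, giving N* = 1090·(1 - 0.168) = 907.
From dH/dt = 0: 0.00138·907 - 0.355 = 0.0355P*, so P* = 0.897/0.0355 = 25.3.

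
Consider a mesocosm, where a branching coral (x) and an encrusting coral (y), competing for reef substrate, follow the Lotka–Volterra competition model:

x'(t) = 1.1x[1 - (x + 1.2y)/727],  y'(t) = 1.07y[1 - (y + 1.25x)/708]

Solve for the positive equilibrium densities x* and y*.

Setting both brackets to zero gives the nullclines x + 1.2y = 727 and 1.25x + y = 708.
Substituting y = 708 - 1.25x into the first: x(1 - 1.2·1.25) = 727 - 1.2·708.
So x* = -123/-0.5 = 245, and then y* = 708 - 1.25·245 = 402.

x* ≈ 245, y* ≈ 402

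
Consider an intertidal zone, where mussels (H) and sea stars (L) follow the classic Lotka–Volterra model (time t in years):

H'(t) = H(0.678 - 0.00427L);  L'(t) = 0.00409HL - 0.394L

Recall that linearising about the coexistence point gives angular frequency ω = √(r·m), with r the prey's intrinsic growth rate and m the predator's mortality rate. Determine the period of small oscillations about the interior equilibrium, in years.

T ≈ 12.2 years

Here r = 0.678 and m = 0.394, so r·m = 0.267.
ω = √0.267 = 0.517 per year, hence T = 2π/ω ≈ 12.2 years.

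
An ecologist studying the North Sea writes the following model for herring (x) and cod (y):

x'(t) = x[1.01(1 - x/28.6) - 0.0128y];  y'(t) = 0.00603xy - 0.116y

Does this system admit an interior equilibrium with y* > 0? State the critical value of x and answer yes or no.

The predator equation gives dy/dt > 0 only when x > 0.116/0.00603 = 19.2.
Without the predator, x → K = 28.6. Since 28.6 > 19.2, the predator can invade and persist.

Threshold x = 19.2; K > 19.2, so yes, the predator persists.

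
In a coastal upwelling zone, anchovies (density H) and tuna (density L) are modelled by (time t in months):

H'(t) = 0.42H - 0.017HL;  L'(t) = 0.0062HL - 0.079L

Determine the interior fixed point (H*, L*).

H* ≈ 12.7, L* ≈ 24.7

Set dL/dt = 0 with L > 0: 0.0062H - 0.079 = 0, so H* = 0.079/0.0062 = 12.7.
Set dH/dt = 0 with H > 0: 0.42 - 0.017L = 0, so L* = 0.42/0.017 = 24.7.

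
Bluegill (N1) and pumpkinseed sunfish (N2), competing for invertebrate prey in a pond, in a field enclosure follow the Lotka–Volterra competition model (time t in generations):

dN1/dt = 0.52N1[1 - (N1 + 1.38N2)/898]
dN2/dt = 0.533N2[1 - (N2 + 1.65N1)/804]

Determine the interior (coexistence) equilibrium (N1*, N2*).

N1* ≈ 166, N2* ≈ 531

Setting both brackets to zero gives the nullclines N1 + 1.38N2 = 898 and 1.65N1 + N2 = 804.
Substituting N2 = 804 - 1.65N1 into the first: N1(1 - 1.38·1.65) = 898 - 1.38·804.
So N1* = -212/-1.28 = 166, and then N2* = 804 - 1.65·166 = 531.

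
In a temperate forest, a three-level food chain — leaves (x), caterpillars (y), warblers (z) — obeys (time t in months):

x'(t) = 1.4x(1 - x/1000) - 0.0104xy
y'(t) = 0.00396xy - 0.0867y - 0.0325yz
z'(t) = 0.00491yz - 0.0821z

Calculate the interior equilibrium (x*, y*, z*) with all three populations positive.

From dz/dt = 0: 0.00491y* = 0.0821, so y* = 16.7.
From dx/dt = 0: 1.4(1 - x*/1000) = 0.0104·16.7, giving x* = 1000·(1 - 0.124) = 876.
From dy/dt = 0: 0.00396·876 - 0.0867 = 0.0325z*, so z* = 3.38/0.0325 = 104.

x* ≈ 876, y* ≈ 16.7, z* ≈ 104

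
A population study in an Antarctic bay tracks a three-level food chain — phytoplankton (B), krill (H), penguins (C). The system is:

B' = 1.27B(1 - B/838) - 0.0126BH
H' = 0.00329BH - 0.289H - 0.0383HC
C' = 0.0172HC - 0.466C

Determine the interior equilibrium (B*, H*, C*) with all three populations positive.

B* ≈ 613, H* ≈ 27.1, C* ≈ 45.1

From dC/dt = 0: 0.0172H* = 0.466, so H* = 27.1.
From dB/dt = 0: 1.27(1 - B*/838) = 0.0126·27.1, giving B* = 838·(1 - 0.269) = 613.
From dH/dt = 0: 0.00329·613 - 0.289 = 0.0383C*, so C* = 1.73/0.0383 = 45.1.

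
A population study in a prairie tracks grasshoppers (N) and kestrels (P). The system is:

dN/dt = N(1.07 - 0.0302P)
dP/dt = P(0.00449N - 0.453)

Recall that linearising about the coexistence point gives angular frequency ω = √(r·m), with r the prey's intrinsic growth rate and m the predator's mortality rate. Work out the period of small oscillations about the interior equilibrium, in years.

T ≈ 9.02 years

Here r = 1.07 and m = 0.453, so r·m = 0.485.
ω = √0.485 = 0.696 per year, hence T = 2π/ω ≈ 9.02 years.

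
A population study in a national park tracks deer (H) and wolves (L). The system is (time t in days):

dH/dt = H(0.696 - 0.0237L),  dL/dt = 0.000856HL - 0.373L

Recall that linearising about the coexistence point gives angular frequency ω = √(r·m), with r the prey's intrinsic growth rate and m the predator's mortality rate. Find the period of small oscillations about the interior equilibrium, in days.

T ≈ 12.3 days

Here r = 0.696 and m = 0.373, so r·m = 0.26.
ω = √0.26 = 0.51 per day, hence T = 2π/ω ≈ 12.3 days.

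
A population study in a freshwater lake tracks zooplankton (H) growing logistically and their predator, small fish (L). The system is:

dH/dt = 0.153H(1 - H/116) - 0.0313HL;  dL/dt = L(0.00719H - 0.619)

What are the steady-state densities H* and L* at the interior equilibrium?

H* ≈ 86.1, L* ≈ 1.26

From dL/dt = 0 with L > 0: 0.00719H* = 0.619, so H* = 86.1.
Substitute into dH/dt = 0: 0.153(1 - 86.1/116) = 0.0313L*.
The bracket is 0.258, giving L* = 0.0394/0.0313 = 1.26.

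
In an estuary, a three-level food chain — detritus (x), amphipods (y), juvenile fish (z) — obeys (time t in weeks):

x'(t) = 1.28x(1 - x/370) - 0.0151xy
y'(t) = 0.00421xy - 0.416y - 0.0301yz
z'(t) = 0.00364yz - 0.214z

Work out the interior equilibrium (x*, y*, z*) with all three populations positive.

x* ≈ 113, y* ≈ 58.8, z* ≈ 2.04

From dz/dt = 0: 0.00364y* = 0.214, so y* = 58.8.
From dx/dt = 0: 1.28(1 - x*/370) = 0.0151·58.8, giving x* = 370·(1 - 0.694) = 113.
From dy/dt = 0: 0.00421·113 - 0.416 = 0.0301z*, so z* = 0.0614/0.0301 = 2.04.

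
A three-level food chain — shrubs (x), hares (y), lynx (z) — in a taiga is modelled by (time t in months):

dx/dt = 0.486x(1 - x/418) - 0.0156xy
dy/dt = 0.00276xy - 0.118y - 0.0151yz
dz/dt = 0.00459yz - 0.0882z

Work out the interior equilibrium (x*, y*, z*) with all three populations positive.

x* ≈ 160, y* ≈ 19.2, z* ≈ 21.5

From dz/dt = 0: 0.00459y* = 0.0882, so y* = 19.2.
From dx/dt = 0: 0.486(1 - x*/418) = 0.0156·19.2, giving x* = 418·(1 - 0.617) = 160.
From dy/dt = 0: 0.00276·160 - 0.118 = 0.0151z*, so z* = 0.324/0.0151 = 21.5.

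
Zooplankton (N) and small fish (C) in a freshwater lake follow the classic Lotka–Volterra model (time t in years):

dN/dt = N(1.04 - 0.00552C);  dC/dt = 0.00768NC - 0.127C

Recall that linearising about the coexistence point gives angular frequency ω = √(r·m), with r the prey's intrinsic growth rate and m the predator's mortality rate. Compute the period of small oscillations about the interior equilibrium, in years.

T ≈ 17.3 years

Here r = 1.04 and m = 0.127, so r·m = 0.132.
ω = √0.132 = 0.363 per year, hence T = 2π/ω ≈ 17.3 years.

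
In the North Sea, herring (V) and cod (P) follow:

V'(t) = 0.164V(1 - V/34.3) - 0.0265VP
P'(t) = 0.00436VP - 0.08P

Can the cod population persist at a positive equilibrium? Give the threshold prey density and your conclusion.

Threshold V = 18.3; K > 18.3, so yes, the predator persists.

The predator equation gives dP/dt > 0 only when V > 0.08/0.00436 = 18.3.
Without the predator, V → K = 34.3. Since 34.3 > 18.3, the predator can invade and persist.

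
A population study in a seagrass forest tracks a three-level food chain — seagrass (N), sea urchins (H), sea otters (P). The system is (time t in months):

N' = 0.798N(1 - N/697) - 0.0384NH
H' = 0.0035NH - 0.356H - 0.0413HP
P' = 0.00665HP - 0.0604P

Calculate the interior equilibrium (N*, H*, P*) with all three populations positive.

From dP/dt = 0: 0.00665H* = 0.0604, so H* = 9.08.
From dN/dt = 0: 0.798(1 - N*/697) = 0.0384·9.08, giving N* = 697·(1 - 0.437) = 392.
From dH/dt = 0: 0.0035·392 - 0.356 = 0.0413P*, so P* = 1.02/0.0413 = 24.6.

N* ≈ 392, H* ≈ 9.08, P* ≈ 24.6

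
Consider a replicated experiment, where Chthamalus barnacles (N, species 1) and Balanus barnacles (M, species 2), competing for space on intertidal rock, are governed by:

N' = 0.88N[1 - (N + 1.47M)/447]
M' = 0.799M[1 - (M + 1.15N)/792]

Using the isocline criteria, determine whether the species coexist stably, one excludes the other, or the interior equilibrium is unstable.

Compare the nullcline intercepts: K1/α12 = 447/1.47 = 304 < K2 = 792; K2/α21 = 792/1.15 = 689 > K1 = 447.
Since the inequalities point opposite ways, species 2 can invade but species 1 cannot.

species 2 excludes species 1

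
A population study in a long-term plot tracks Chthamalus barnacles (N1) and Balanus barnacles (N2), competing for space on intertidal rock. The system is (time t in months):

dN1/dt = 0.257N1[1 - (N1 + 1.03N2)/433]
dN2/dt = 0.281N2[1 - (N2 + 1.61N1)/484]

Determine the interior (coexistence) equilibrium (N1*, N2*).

N1* ≈ 99.5, N2* ≈ 324

Setting both brackets to zero gives the nullclines N1 + 1.03N2 = 433 and 1.61N1 + N2 = 484.
Substituting N2 = 484 - 1.61N1 into the first: N1(1 - 1.03·1.61) = 433 - 1.03·484.
So N1* = -65.5/-0.658 = 99.5, and then N2* = 484 - 1.61·99.5 = 324.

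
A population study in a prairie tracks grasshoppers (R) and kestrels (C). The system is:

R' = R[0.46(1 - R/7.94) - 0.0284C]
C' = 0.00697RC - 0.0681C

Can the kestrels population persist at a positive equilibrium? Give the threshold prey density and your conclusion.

Threshold R = 9.77; K < 9.77, so no, the predator goes extinct.

The predator equation gives dC/dt > 0 only when R > 0.0681/0.00697 = 9.77.
Without the predator, R → K = 7.94. Since 7.94 < 9.77, the predator cannot invade.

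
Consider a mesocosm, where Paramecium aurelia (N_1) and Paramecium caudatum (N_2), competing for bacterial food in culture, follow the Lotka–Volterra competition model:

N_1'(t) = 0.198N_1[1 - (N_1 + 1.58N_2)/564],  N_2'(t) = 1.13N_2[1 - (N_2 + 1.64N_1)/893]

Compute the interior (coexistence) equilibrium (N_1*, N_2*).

N_1* ≈ 532, N_2* ≈ 20.1

Setting both brackets to zero gives the nullclines N_1 + 1.58N_2 = 564 and 1.64N_1 + N_2 = 893.
Substituting N_2 = 893 - 1.64N_1 into the first: N_1(1 - 1.58·1.64) = 564 - 1.58·893.
So N_1* = -847/-1.59 = 532, and then N_2* = 893 - 1.64·532 = 20.1.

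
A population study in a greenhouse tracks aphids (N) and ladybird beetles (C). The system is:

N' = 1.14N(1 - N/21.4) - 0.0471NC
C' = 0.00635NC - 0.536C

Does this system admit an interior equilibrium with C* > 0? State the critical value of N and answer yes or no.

The predator equation gives dC/dt > 0 only when N > 0.536/0.00635 = 84.4.
Without the predator, N → K = 21.4. Since 21.4 < 84.4, the predator cannot invade.

Threshold N = 84.4; K < 84.4, so no, the predator goes extinct.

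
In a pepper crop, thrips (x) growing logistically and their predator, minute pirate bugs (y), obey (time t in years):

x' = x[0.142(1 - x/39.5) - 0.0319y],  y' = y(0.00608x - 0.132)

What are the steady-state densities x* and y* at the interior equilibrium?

x* ≈ 21.7, y* ≈ 2

From dy/dt = 0 with y > 0: 0.00608x* = 0.132, so x* = 21.7.
Substitute into dx/dt = 0: 0.142(1 - 21.7/39.5) = 0.0319y*.
The bracket is 0.45, giving y* = 0.064/0.0319 = 2.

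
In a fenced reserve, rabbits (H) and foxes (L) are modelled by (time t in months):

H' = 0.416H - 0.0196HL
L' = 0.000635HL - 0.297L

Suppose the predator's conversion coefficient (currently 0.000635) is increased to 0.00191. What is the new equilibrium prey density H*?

H* ≈ 155

At the interior fixed point, setting dL/dt = 0 with L > 0 fixes H* = (predator death rate)/(HL coefficient) — independent of the other coefficients.
With the change, H* = 0.297/0.00191 = 155; it falls from 468.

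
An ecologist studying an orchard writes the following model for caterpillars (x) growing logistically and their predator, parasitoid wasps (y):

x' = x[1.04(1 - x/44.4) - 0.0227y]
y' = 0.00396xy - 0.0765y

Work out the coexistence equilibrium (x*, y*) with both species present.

x* ≈ 19.3, y* ≈ 25.9

From dy/dt = 0 with y > 0: 0.00396x* = 0.0765, so x* = 19.3.
Substitute into dx/dt = 0: 1.04(1 - 19.3/44.4) = 0.0227y*.
The bracket is 0.565, giving y* = 0.588/0.0227 = 25.9.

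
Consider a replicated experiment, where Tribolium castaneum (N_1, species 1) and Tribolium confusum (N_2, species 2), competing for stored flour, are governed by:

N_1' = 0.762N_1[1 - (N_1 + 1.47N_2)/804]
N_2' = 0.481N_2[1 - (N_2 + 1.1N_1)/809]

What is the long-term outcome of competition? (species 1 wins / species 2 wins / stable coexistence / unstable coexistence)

unstable coexistence (outcome depends on initial conditions)

Compare the nullcline intercepts: K1/α12 = 804/1.47 = 547 < K2 = 809; K2/α21 = 809/1.1 = 735 < K1 = 804.
Since both are reversed, neither can invade when rare; the interior point is a saddle.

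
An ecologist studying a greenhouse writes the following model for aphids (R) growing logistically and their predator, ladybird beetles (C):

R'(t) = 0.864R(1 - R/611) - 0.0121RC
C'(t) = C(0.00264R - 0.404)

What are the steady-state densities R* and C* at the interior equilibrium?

From dC/dt = 0 with C > 0: 0.00264R* = 0.404, so R* = 153.
Substitute into dR/dt = 0: 0.864(1 - 153/611) = 0.0121C*.
The bracket is 0.75, giving C* = 0.648/0.0121 = 53.5.

R* ≈ 153, C* ≈ 53.5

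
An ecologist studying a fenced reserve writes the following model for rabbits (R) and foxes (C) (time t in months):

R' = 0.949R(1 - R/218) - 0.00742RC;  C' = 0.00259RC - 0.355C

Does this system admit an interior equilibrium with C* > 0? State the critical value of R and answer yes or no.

The predator equation gives dC/dt > 0 only when R > 0.355/0.00259 = 137.
Without the predator, R → K = 218. Since 218 > 137, the predator can invade and persist.

Threshold R = 137; K > 137, so yes, the predator persists.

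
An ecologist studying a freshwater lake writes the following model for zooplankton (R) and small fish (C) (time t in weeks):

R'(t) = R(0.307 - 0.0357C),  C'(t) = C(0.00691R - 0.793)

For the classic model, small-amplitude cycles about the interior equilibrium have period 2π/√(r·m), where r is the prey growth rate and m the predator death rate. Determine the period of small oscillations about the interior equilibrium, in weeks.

T ≈ 12.7 weeks

Here r = 0.307 and m = 0.793, so r·m = 0.243.
ω = √0.243 = 0.493 per week, hence T = 2π/ω ≈ 12.7 weeks.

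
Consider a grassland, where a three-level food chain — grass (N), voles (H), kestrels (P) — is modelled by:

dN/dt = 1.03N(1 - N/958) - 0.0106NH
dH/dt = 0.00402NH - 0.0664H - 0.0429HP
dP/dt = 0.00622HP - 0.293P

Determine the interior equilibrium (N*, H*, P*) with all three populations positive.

From dP/dt = 0: 0.00622H* = 0.293, so H* = 47.1.
From dN/dt = 0: 1.03(1 - N*/958) = 0.0106·47.1, giving N* = 958·(1 - 0.485) = 494.
From dH/dt = 0: 0.00402·494 - 0.0664 = 0.0429P*, so P* = 1.92/0.0429 = 44.7.

N* ≈ 494, H* ≈ 47.1, P* ≈ 44.7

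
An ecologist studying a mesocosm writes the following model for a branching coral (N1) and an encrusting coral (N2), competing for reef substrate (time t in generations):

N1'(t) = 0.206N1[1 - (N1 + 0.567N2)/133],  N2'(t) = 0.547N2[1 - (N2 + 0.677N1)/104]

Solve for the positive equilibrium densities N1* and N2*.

N1* ≈ 120, N2* ≈ 22.7

Setting both brackets to zero gives the nullclines N1 + 0.567N2 = 133 and 0.677N1 + N2 = 104.
Substituting N2 = 104 - 0.677N1 into the first: N1(1 - 0.567·0.677) = 133 - 0.567·104.
So N1* = 74/0.616 = 120, and then N2* = 104 - 0.677·120 = 22.7.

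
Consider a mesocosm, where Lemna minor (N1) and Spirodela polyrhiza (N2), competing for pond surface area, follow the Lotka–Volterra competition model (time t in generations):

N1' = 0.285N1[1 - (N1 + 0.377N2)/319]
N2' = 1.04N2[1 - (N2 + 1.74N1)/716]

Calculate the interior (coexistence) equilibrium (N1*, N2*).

N1* ≈ 143, N2* ≈ 468

Setting both brackets to zero gives the nullclines N1 + 0.377N2 = 319 and 1.74N1 + N2 = 716.
Substituting N2 = 716 - 1.74N1 into the first: N1(1 - 0.377·1.74) = 319 - 0.377·716.
So N1* = 49.1/0.344 = 143, and then N2* = 716 - 1.74·143 = 468.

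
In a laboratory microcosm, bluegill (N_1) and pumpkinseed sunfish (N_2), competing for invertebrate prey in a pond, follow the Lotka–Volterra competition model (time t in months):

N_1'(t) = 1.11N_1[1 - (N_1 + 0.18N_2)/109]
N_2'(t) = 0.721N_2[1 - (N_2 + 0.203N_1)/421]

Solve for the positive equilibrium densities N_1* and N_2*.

Setting both brackets to zero gives the nullclines N_1 + 0.18N_2 = 109 and 0.203N_1 + N_2 = 421.
Substituting N_2 = 421 - 0.203N_1 into the first: N_1(1 - 0.18·0.203) = 109 - 0.18·421.
So N_1* = 33.2/0.963 = 34.5, and then N_2* = 421 - 0.203·34.5 = 414.

N_1* ≈ 34.5, N_2* ≈ 414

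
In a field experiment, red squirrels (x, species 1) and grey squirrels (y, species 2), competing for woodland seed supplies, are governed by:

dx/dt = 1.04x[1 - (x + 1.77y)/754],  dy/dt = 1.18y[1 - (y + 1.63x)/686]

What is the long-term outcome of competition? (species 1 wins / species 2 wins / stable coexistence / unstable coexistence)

Compare the nullcline intercepts: K1/α12 = 754/1.77 = 426 < K2 = 686; K2/α21 = 686/1.63 = 421 < K1 = 754.
Since both are reversed, neither can invade when rare; the interior point is a saddle.

unstable coexistence (outcome depends on initial conditions)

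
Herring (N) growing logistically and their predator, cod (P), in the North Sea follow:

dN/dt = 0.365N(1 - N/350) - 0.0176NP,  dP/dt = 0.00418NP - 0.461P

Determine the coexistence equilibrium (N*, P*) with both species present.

N* ≈ 110, P* ≈ 14.2

From dP/dt = 0 with P > 0: 0.00418N* = 0.461, so N* = 110.
Substitute into dN/dt = 0: 0.365(1 - 110/350) = 0.0176P*.
The bracket is 0.685, giving P* = 0.25/0.0176 = 14.2.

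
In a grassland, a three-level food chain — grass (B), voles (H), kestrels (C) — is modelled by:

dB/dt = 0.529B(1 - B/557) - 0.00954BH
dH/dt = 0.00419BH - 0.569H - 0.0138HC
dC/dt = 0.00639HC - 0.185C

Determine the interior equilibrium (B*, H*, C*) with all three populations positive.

B* ≈ 266, H* ≈ 29, C* ≈ 39.6

From dC/dt = 0: 0.00639H* = 0.185, so H* = 29.
From dB/dt = 0: 0.529(1 - B*/557) = 0.00954·29, giving B* = 557·(1 - 0.522) = 266.
From dH/dt = 0: 0.00419·266 - 0.569 = 0.0138C*, so C* = 0.546/0.0138 = 39.6.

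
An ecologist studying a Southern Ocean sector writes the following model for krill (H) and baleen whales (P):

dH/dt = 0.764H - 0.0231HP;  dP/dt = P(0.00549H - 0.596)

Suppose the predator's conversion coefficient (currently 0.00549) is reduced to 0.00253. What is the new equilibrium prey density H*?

H* ≈ 236

At the interior fixed point, setting dP/dt = 0 with P > 0 fixes H* = (predator death rate)/(HP coefficient) — independent of the other coefficients.
With the change, H* = 0.596/0.00253 = 236; it rises from 109.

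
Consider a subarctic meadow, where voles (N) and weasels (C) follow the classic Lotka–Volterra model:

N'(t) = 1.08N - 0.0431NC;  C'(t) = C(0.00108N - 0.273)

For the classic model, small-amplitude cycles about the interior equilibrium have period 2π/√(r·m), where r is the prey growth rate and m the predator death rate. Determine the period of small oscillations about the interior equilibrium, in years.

T ≈ 11.6 years

Here r = 1.08 and m = 0.273, so r·m = 0.295.
ω = √0.295 = 0.543 per year, hence T = 2π/ω ≈ 11.6 years.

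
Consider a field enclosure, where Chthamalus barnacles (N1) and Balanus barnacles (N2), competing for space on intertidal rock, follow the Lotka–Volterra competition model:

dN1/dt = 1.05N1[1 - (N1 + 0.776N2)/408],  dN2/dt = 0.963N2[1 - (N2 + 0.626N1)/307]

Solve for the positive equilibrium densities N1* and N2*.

N1* ≈ 330, N2* ≈ 100

Setting both brackets to zero gives the nullclines N1 + 0.776N2 = 408 and 0.626N1 + N2 = 307.
Substituting N2 = 307 - 0.626N1 into the first: N1(1 - 0.776·0.626) = 408 - 0.776·307.
So N1* = 170/0.514 = 330, and then N2* = 307 - 0.626·330 = 100.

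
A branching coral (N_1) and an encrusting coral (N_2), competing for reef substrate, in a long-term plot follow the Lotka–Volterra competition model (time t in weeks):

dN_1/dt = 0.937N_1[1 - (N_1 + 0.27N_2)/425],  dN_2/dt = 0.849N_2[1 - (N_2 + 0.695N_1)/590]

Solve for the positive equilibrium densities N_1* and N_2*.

Setting both brackets to zero gives the nullclines N_1 + 0.27N_2 = 425 and 0.695N_1 + N_2 = 590.
Substituting N_2 = 590 - 0.695N_1 into the first: N_1(1 - 0.27·0.695) = 425 - 0.27·590.
So N_1* = 266/0.812 = 327, and then N_2* = 590 - 0.695·327 = 363.

N_1* ≈ 327, N_2* ≈ 363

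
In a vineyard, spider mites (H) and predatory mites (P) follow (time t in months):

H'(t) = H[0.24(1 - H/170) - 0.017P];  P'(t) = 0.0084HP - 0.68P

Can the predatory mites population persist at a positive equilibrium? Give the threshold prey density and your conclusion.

The predator equation gives dP/dt > 0 only when H > 0.68/0.0084 = 81.
Without the predator, H → K = 170. Since 170 > 81, the predator can invade and persist.

Threshold H = 81; K > 81, so yes, the predator persists.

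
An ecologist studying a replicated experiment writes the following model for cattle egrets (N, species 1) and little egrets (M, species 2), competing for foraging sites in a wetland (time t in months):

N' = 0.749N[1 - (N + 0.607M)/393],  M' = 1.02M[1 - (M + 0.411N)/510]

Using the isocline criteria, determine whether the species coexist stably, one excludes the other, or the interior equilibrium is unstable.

Compare the nullcline intercepts: K1/α12 = 393/0.607 = 647 > K2 = 510; K2/α21 = 510/0.411 = 1240 > K1 = 393.
Since both inequalities hold, each species can invade when rare, so the interior equilibrium is stable.

stable coexistence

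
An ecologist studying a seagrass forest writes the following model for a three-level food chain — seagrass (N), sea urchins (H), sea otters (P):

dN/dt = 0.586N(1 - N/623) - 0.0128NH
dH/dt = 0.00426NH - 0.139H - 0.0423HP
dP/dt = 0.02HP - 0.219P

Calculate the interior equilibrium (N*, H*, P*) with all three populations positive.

From dP/dt = 0: 0.02H* = 0.219, so H* = 10.9.
From dN/dt = 0: 0.586(1 - N*/623) = 0.0128·10.9, giving N* = 623·(1 - 0.239) = 474.
From dH/dt = 0: 0.00426·474 - 0.139 = 0.0423P*, so P* = 1.88/0.0423 = 44.4.

N* ≈ 474, H* ≈ 10.9, P* ≈ 44.4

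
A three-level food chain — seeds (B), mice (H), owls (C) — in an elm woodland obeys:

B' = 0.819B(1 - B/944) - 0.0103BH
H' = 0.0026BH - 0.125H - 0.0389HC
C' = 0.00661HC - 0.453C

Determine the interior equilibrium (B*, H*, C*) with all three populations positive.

From dC/dt = 0: 0.00661H* = 0.453, so H* = 68.5.
From dB/dt = 0: 0.819(1 - B*/944) = 0.0103·68.5, giving B* = 944·(1 - 0.862) = 130.
From dH/dt = 0: 0.0026·130 - 0.125 = 0.0389C*, so C* = 0.214/0.0389 = 5.5.

B* ≈ 130, H* ≈ 68.5, C* ≈ 5.5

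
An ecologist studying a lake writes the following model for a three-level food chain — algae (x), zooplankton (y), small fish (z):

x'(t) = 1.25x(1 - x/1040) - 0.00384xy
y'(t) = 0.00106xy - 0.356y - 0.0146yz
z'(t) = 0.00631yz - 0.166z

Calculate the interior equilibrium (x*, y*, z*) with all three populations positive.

x* ≈ 956, y* ≈ 26.3, z* ≈ 45

From dz/dt = 0: 0.00631y* = 0.166, so y* = 26.3.
From dx/dt = 0: 1.25(1 - x*/1040) = 0.00384·26.3, giving x* = 1040·(1 - 0.0808) = 956.
From dy/dt = 0: 0.00106·956 - 0.356 = 0.0146z*, so z* = 0.657/0.0146 = 45.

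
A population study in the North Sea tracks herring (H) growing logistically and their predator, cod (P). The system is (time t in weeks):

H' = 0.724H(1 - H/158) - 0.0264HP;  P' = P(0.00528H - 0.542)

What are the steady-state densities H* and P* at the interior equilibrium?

H* ≈ 103, P* ≈ 9.61

From dP/dt = 0 with P > 0: 0.00528H* = 0.542, so H* = 103.
Substitute into dH/dt = 0: 0.724(1 - 103/158) = 0.0264P*.
The bracket is 0.35, giving P* = 0.254/0.0264 = 9.61.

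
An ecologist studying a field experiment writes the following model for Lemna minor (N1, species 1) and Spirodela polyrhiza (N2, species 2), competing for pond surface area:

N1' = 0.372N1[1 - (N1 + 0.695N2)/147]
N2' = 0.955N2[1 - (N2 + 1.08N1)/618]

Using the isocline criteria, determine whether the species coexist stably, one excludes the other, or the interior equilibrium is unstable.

Compare the nullcline intercepts: K1/α12 = 147/0.695 = 212 < K2 = 618; K2/α21 = 618/1.08 = 572 > K1 = 147.
Since the inequalities point opposite ways, species 2 can invade but species 1 cannot.

species 2 excludes species 1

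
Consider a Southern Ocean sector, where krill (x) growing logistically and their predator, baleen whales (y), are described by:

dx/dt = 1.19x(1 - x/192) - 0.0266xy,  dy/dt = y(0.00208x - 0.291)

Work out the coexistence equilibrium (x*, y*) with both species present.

From dy/dt = 0 with y > 0: 0.00208x* = 0.291, so x* = 140.
Substitute into dx/dt = 0: 1.19(1 - 140/192) = 0.0266y*.
The bracket is 0.271, giving y* = 0.323/0.0266 = 12.1.

x* ≈ 140, y* ≈ 12.1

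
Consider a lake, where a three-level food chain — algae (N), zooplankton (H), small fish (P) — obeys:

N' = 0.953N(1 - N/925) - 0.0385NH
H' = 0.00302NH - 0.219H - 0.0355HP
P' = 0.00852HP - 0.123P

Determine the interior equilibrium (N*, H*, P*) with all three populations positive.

N* ≈ 386, H* ≈ 14.4, P* ≈ 26.6

From dP/dt = 0: 0.00852H* = 0.123, so H* = 14.4.
From dN/dt = 0: 0.953(1 - N*/925) = 0.0385·14.4, giving N* = 925·(1 - 0.583) = 386.
From dH/dt = 0: 0.00302·386 - 0.219 = 0.0355P*, so P* = 0.945/0.0355 = 26.6.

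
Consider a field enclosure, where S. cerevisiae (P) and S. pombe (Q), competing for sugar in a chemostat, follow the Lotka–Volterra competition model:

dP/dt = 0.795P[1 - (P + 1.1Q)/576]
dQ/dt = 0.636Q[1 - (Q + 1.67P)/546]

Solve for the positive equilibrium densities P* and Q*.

Setting both brackets to zero gives the nullclines P + 1.1Q = 576 and 1.67P + Q = 546.
Substituting Q = 546 - 1.67P into the first: P(1 - 1.1·1.67) = 576 - 1.1·546.
So P* = -24.6/-0.837 = 29.4, and then Q* = 546 - 1.67·29.4 = 497.

P* ≈ 29.4, Q* ≈ 497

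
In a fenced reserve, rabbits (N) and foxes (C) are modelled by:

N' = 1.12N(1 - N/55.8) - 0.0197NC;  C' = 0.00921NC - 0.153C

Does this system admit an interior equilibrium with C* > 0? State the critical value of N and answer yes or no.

The predator equation gives dC/dt > 0 only when N > 0.153/0.00921 = 16.6.
Without the predator, N → K = 55.8. Since 55.8 > 16.6, the predator can invade and persist.

Threshold N = 16.6; K > 16.6, so yes, the predator persists.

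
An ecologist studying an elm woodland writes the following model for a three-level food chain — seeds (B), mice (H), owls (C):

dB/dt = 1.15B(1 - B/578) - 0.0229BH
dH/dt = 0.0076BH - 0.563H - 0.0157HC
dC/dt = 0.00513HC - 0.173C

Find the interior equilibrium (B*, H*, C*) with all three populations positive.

From dC/dt = 0: 0.00513H* = 0.173, so H* = 33.7.
From dB/dt = 0: 1.15(1 - B*/578) = 0.0229·33.7, giving B* = 578·(1 - 0.672) = 190.
From dH/dt = 0: 0.0076·190 - 0.563 = 0.0157C*, so C* = 0.88/0.0157 = 56.

B* ≈ 190, H* ≈ 33.7, C* ≈ 56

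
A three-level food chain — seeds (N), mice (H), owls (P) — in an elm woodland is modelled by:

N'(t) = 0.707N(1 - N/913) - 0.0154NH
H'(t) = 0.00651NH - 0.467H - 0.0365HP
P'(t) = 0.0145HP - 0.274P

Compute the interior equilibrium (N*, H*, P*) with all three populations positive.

From dP/dt = 0: 0.0145H* = 0.274, so H* = 18.9.
From dN/dt = 0: 0.707(1 - N*/913) = 0.0154·18.9, giving N* = 913·(1 - 0.412) = 537.
From dH/dt = 0: 0.00651·537 - 0.467 = 0.0365P*, so P* = 3.03/0.0365 = 83.

N* ≈ 537, H* ≈ 18.9, P* ≈ 83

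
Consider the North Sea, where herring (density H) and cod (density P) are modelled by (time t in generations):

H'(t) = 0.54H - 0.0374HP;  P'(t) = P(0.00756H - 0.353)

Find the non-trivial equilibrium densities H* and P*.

Set dP/dt = 0 with P > 0: 0.00756H - 0.353 = 0, so H* = 0.353/0.00756 = 46.7.
Set dH/dt = 0 with H > 0: 0.54 - 0.0374P = 0, so P* = 0.54/0.0374 = 14.4.

H* ≈ 46.7, P* ≈ 14.4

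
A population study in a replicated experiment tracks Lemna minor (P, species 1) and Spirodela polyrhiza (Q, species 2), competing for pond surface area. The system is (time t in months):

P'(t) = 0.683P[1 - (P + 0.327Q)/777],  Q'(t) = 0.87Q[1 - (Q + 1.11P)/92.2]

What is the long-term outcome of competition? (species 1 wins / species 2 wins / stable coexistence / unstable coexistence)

Compare the nullcline intercepts: K1/α12 = 777/0.327 = 2380 > K2 = 92.2; K2/α21 = 92.2/1.11 = 83.1 < K1 = 777.
Since the inequalities point opposite ways, species 1 can invade but species 2 cannot.

species 1 excludes species 2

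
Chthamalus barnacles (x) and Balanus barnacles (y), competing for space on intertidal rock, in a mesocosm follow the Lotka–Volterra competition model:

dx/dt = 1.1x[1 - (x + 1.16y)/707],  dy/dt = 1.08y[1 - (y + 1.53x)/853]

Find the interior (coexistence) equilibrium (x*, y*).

x* ≈ 365, y* ≈ 295

Setting both brackets to zero gives the nullclines x + 1.16y = 707 and 1.53x + y = 853.
Substituting y = 853 - 1.53x into the first: x(1 - 1.16·1.53) = 707 - 1.16·853.
So x* = -282/-0.775 = 365, and then y* = 853 - 1.53·365 = 295.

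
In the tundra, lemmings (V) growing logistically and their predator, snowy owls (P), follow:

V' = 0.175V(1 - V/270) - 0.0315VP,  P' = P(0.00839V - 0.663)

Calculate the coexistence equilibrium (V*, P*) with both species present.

From dP/dt = 0 with P > 0: 0.00839V* = 0.663, so V* = 79.
Substitute into dV/dt = 0: 0.175(1 - 79/270) = 0.0315P*.
The bracket is 0.707, giving P* = 0.124/0.0315 = 3.93.

V* ≈ 79, P* ≈ 3.93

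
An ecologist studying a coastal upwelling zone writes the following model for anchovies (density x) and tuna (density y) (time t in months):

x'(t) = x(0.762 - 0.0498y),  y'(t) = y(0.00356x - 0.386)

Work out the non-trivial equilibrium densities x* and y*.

x* ≈ 108, y* ≈ 15.3

Set dy/dt = 0 with y > 0: 0.00356x - 0.386 = 0, so x* = 0.386/0.00356 = 108.
Set dx/dt = 0 with x > 0: 0.762 - 0.0498y = 0, so y* = 0.762/0.0498 = 15.3.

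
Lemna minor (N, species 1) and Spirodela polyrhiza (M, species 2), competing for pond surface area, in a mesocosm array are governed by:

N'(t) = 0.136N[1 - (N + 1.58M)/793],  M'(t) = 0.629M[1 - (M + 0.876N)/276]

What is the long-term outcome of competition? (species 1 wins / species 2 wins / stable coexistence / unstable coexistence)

species 1 excludes species 2

Compare the nullcline intercepts: K1/α12 = 793/1.58 = 502 > K2 = 276; K2/α21 = 276/0.876 = 315 < K1 = 793.
Since the inequalities point opposite ways, species 1 can invade but species 2 cannot.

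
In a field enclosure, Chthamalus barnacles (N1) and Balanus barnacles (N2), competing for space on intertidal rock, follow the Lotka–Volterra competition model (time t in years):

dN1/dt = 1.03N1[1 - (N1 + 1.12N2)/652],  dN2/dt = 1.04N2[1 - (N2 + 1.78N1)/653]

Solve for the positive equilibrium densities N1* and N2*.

N1* ≈ 79.9, N2* ≈ 511

Setting both brackets to zero gives the nullclines N1 + 1.12N2 = 652 and 1.78N1 + N2 = 653.
Substituting N2 = 653 - 1.78N1 into the first: N1(1 - 1.12·1.78) = 652 - 1.12·653.
So N1* = -79.4/-0.994 = 79.9, and then N2* = 653 - 1.78·79.9 = 511.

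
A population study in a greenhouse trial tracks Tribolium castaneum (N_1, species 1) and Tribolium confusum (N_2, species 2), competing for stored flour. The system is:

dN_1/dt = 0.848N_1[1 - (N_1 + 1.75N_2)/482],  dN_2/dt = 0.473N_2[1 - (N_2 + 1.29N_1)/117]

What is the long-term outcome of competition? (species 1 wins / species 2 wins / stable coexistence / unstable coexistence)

species 1 excludes species 2

Compare the nullcline intercepts: K1/α12 = 482/1.75 = 275 > K2 = 117; K2/α21 = 117/1.29 = 90.7 < K1 = 482.
Since the inequalities point opposite ways, species 1 can invade but species 2 cannot.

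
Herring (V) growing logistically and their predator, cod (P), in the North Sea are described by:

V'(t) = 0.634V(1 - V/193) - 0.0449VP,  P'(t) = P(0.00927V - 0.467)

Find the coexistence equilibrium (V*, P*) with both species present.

From dP/dt = 0 with P > 0: 0.00927V* = 0.467, so V* = 50.4.
Substitute into dV/dt = 0: 0.634(1 - 50.4/193) = 0.0449P*.
The bracket is 0.739, giving P* = 0.469/0.0449 = 10.4.

V* ≈ 50.4, P* ≈ 10.4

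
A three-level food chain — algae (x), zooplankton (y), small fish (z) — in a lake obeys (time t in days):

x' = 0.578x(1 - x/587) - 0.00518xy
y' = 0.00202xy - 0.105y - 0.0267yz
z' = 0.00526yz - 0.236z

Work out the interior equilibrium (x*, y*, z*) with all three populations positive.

x* ≈ 351, y* ≈ 44.9, z* ≈ 22.6

From dz/dt = 0: 0.00526y* = 0.236, so y* = 44.9.
From dx/dt = 0: 0.578(1 - x*/587) = 0.00518·44.9, giving x* = 587·(1 - 0.402) = 351.
From dy/dt = 0: 0.00202·351 - 0.105 = 0.0267z*, so z* = 0.604/0.0267 = 22.6.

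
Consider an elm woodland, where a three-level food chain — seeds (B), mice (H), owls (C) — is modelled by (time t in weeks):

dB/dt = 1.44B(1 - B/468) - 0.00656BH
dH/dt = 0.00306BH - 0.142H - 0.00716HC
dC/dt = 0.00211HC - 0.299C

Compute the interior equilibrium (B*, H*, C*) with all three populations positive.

B* ≈ 166, H* ≈ 142, C* ≈ 51.1

From dC/dt = 0: 0.00211H* = 0.299, so H* = 142.
From dB/dt = 0: 1.44(1 - B*/468) = 0.00656·142, giving B* = 468·(1 - 0.646) = 166.
From dH/dt = 0: 0.00306·166 - 0.142 = 0.00716C*, so C* = 0.366/0.00716 = 51.1.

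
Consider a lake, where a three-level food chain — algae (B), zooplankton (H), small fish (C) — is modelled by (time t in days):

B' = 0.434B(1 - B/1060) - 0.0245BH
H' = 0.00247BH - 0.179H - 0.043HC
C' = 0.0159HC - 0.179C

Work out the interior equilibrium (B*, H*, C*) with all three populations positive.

B* ≈ 386, H* ≈ 11.3, C* ≈ 18

From dC/dt = 0: 0.0159H* = 0.179, so H* = 11.3.
From dB/dt = 0: 0.434(1 - B*/1060) = 0.0245·11.3, giving B* = 1060·(1 - 0.636) = 386.
From dH/dt = 0: 0.00247·386 - 0.179 = 0.043C*, so C* = 0.775/0.043 = 18.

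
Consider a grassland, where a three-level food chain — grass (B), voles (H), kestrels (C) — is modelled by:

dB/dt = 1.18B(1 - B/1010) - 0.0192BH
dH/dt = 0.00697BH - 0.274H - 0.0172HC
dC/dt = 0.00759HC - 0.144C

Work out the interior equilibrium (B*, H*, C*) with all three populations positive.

From dC/dt = 0: 0.00759H* = 0.144, so H* = 19.
From dB/dt = 0: 1.18(1 - B*/1010) = 0.0192·19, giving B* = 1010·(1 - 0.309) = 698.
From dH/dt = 0: 0.00697·698 - 0.274 = 0.0172C*, so C* = 4.59/0.0172 = 267.

B* ≈ 698, H* ≈ 19, C* ≈ 267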